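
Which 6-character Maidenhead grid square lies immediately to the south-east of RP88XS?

RP98ar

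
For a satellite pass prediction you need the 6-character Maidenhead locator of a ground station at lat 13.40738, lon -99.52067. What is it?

Add 180° to longitude and 90° to latitude: 80.4793, 103.4074.
Field: lon ⌊80.4793/20⌋ = 4 → E; lat ⌊103.4074/10⌋ = 10 → K.
Square: lon ⌊0.4793/2⌋ = 0; lat ⌊3.4074/1⌋ = 3.
Subsquare: lon ⌊0.4793/0.0833333⌋ = 5 → f; lat ⌊0.4074/0.0416667⌋ = 9 → j.

EK03fj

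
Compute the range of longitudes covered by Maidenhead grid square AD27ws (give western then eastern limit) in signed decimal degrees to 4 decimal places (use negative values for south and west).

Field A=0, D=3: +0·20° lon, +3·10° lat → SW at lon -180°, lat -60°.
Square 2, 7: +2·2° lon, +7·1° lat → SW at lon -176°, lat -53°.
Subsquare w=22, s=18: +22·0.0833333° lon, +18·0.0416667° lat → SW at lon -174.167°, lat -52.25°.
Cell spans 0.0833333° lon × 0.0416667° lat.
west -174.1667, east -174.0833.

-174.1667, -174.0833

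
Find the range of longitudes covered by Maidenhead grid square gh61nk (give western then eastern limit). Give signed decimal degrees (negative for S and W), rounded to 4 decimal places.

-46.9167, -46.8333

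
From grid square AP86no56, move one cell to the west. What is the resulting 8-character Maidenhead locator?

AP86no46

Longitude extended square 5; −1 → 4.
The latitude characters are unchanged.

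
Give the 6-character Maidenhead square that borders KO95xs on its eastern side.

LO05as

Longitude subsquare x = 23; +1 → 24, wraps to 0 = a, carry into square.
Longitude square 9; +1 → 10, wraps to 0, carry into field.
Longitude field K = 10; +1 → 11 = L.
The latitude characters are unchanged.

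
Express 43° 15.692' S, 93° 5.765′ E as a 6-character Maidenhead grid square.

NE66nr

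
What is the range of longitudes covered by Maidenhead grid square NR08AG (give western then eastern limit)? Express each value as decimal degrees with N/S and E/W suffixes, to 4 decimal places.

80.0000° E, 80.0833° E

Field N=13, R=17: +13·20° lon, +17·10° lat → SW at lon 80°, lat 80°.
Square 0, 8: +0·2° lon, +8·1° lat → SW at lon 80°, lat 88°.
Subsquare a=0, g=6: +0·0.0833333° lon, +6·0.0416667° lat → SW at lon 80°, lat 88.25°.
Cell spans 0.0833333° lon × 0.0416667° lat.
west 80.0000° E, east 80.0833° E.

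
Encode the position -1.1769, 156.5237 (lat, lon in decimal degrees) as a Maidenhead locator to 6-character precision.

QI88gt

Shift to the Maidenhead origin (180°W, 90°S): lon 336.5237, lat 88.8231.
Field: 336.5237/20 → 16 → Q, 88.8231/10 → 8 → I; chars QI.
Square: 16.5237/2 → 8, 8.8231/1 → 8; chars 88.
Subsquare: 0.5237/0.0833333 → 6 → g, 0.8231/0.0416667 → 19 → t; chars gt.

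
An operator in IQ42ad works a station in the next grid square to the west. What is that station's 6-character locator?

IQ32xd

Longitude subsquare a = 0; −1 → -1, wraps to 23 = x, carry into square.
Longitude square 4; −1 → 3.
The latitude characters are unchanged.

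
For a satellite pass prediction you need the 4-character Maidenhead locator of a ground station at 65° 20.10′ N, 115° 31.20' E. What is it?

OP75

Add 180° to longitude and 90° to latitude: 295.52, 155.33.
Field: 295.52/20 → 14 → O, 155.33/10 → 15 → P; chars OP.
Square: 15.52/2 → 7, 5.33/1 → 5; chars 75.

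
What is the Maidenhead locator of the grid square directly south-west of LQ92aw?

Longitude subsquare a = 0; −1 → -1, wraps to 23 = x, carry into square.
Longitude square 9; −1 → 8.
Latitude subsquare w = 22; −1 → 21 = v.

LQ82xv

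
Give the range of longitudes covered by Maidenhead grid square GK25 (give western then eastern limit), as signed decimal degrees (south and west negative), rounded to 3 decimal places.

-56.000, -54.000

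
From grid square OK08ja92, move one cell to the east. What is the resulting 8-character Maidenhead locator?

Longitude extended square 9; +1 → 10, wraps to 0, carry into subsquare.
Longitude subsquare j = 9; +1 → 10 = k.
The latitude characters are unchanged.

OK08ka02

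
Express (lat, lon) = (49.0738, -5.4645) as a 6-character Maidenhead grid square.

IN79gb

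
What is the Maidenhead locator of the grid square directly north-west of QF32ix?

QF33ha

Longitude subsquare i = 8; −1 → 7 = h.
Latitude subsquare x = 23; +1 → 24, wraps to 0 = a, carry into square.
Latitude square 2; +1 → 3.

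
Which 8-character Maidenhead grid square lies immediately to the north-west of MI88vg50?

Longitude extended square 5; −1 → 4.
Latitude extended square 0; +1 → 1.

MI88vg41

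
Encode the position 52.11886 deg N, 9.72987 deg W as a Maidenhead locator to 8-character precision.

Add 180° to longitude and 90° to latitude: 170.27013, 142.11886.
Field (20°×10°, letters A–R): 170.27013/20 → 8 → I, 142.11886/10 → 14 → O; chars IO.
Square (2°×1°, digits 0–9): 10.27013/2 → 5, 2.11886/1 → 2; chars 52.
Subsquare (5′×2.5′, letters a–x): 0.27013/0.0833333 → 3 → d, 0.11886/0.0416667 → 2 → c; chars dc.
Extended square (30″×15″, digits 0–9): 0.02013/0.00833333 → 2, 0.03553/0.00416667 → 8; chars 28.

IO52dc28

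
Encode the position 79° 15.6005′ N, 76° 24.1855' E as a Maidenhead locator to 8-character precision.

MQ89eg82

Shift to the Maidenhead origin (180°W, 90°S): lon 256.40309, lat 169.26001.
Field: 256.40309/20 → 12 → M, 169.26001/10 → 16 → Q; chars MQ.
Square: 16.40309/2 → 8, 9.26001/1 → 9; chars 89.
Subsquare: 0.40309/0.0833333 → 4 → e, 0.26001/0.0416667 → 6 → g; chars eg.
Extended square: 0.06976/0.00833333 → 8, 0.01001/0.00416667 → 2; chars 82.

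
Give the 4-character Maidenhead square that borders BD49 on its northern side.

BE40

Latitude square 9; +1 → 10, wraps to 0, carry into field.
Latitude field D = 3; +1 → 4 = E.
The longitude characters are unchanged.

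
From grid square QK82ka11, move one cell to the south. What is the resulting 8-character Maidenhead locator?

QK82ka10

Latitude extended square 1; −1 → 0.
The longitude characters are unchanged.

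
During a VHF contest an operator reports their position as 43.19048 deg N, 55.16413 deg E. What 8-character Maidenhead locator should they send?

LN73ne95

Offset from 180°W / 90°S: lon 235.16413°, lat 133.19048°.
Field (20°×10°, letters A–R): lon ⌊235.16413/20⌋ = 11 → L; lat ⌊133.19048/10⌋ = 13 → N.
Square (2°×1°, digits 0–9): lon ⌊15.16413/2⌋ = 7; lat ⌊3.19048/1⌋ = 3.
Subsquare (5′×2.5′, letters a–x): lon ⌊1.16413/0.0833333⌋ = 13 → n; lat ⌊0.19048/0.0416667⌋ = 4 → e.
Extended square (30″×15″, digits 0–9): lon ⌊0.08080/0.00833333⌋ = 9; lat ⌊0.02381/0.00416667⌋ = 5.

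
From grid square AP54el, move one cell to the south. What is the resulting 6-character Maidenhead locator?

Latitude subsquare l = 11; −1 → 10 = k.
The longitude characters are unchanged.

AP54ek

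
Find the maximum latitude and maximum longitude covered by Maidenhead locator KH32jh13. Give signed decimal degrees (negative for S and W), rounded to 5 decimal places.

Field K=10, H=7: +10·20° lon, +7·10° lat → SW at lon 20°, lat -20°.
Square 3, 2: +3·2° lon, +2·1° lat → SW at lon 26°, lat -18°.
Subsquare j=9, h=7: +9·0.0833333° lon, +7·0.0416667° lat → SW at lon 26.75°, lat -17.7083°.
Extended square 1, 3: +1·0.00833333° lon, +3·0.00416667° lat → SW at lon 26.7583°, lat -17.6958°.
Cell spans 0.00833333° lon × 0.00416667° lat. NE corner is SW corner plus one full cell.
latitude -17.69167, longitude 26.76667.

-17.69167, 26.76667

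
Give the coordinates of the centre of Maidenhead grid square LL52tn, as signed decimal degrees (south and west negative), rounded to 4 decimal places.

Field L=11, L=11: +11·20° lon, +11·10° lat → SW at lon 40°, lat 20°.
Square 5, 2: +5·2° lon, +2·1° lat → SW at lon 50°, lat 22°.
Subsquare t=19, n=13: +19·0.0833333° lon, +13·0.0416667° lat → SW at lon 51.5833°, lat 22.5417°.
Cell spans 0.0833333° lon × 0.0416667° lat. Centre is SW corner plus half of each.
latitude 22.5625, longitude 51.6250.

22.5625, 51.6250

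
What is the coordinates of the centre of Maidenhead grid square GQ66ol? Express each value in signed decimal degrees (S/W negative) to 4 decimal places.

76.4792, -46.7917

Field G=6, Q=16: +6·20° lon, +16·10° lat → SW at lon -60°, lat 70°.
Square 6, 6: +6·2° lon, +6·1° lat → SW at lon -48°, lat 76°.
Subsquare o=14, l=11: +14·0.0833333° lon, +11·0.0416667° lat → SW at lon -46.8333°, lat 76.4583°.
Cell spans 0.0833333° lon × 0.0416667° lat. Centre is SW corner plus half of each.
latitude 76.4792, longitude -46.7917.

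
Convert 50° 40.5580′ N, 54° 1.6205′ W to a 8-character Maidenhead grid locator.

GO20xq62

Add 180° to longitude and 90° to latitude: 125.97299, 140.67597.
Field: lon ⌊125.97299/20⌋ = 6 → G; lat ⌊140.67597/10⌋ = 14 → O.
Square: lon ⌊5.97299/2⌋ = 2; lat ⌊0.67597/1⌋ = 0.
Subsquare: lon ⌊1.97299/0.0833333⌋ = 23 → x; lat ⌊0.67597/0.0416667⌋ = 16 → q.
Extended square: lon ⌊0.05633/0.00833333⌋ = 6; lat ⌊0.00930/0.00416667⌋ = 2.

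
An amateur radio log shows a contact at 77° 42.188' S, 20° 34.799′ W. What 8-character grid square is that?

HB92rh01

Add 180° to longitude and 90° to latitude: 159.42002, 12.29687.
Field: 159.42002/20 → 7 → H, 12.29687/10 → 1 → B; chars HB.
Square: 19.42002/2 → 9, 2.29687/1 → 2; chars 92.
Subsquare: 1.42002/0.0833333 → 17 → r, 0.29687/0.0416667 → 7 → h; chars rh.
Extended square: 0.00335/0.00833333 → 0, 0.00520/0.00416667 → 1; chars 01.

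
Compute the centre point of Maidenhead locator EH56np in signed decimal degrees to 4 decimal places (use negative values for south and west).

Field E=4, H=7: +4·20° lon, +7·10° lat → SW at lon -100°, lat -20°.
Square 5, 6: +5·2° lon, +6·1° lat → SW at lon -90°, lat -14°.
Subsquare n=13, p=15: +13·0.0833333° lon, +15·0.0416667° lat → SW at lon -88.9167°, lat -13.375°.
Cell spans 0.0833333° lon × 0.0416667° lat. Centre is SW corner plus half of each.
latitude -13.3542, longitude -88.8750.

-13.3542, -88.8750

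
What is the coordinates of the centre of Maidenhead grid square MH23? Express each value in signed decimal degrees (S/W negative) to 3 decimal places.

-16.500, 65.000

Field M=12, H=7: +12·20° lon, +7·10° lat → SW at lon 60°, lat -20°.
Square 2, 3: +2·2° lon, +3·1° lat → SW at lon 64°, lat -17°.
Cell spans 2° lon × 1° lat. Centre is SW corner plus half of each.
latitude -16.500, longitude 65.000.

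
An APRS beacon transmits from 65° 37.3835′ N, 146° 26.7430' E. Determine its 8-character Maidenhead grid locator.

QP35fo39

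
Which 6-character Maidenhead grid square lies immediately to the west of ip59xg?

Longitude subsquare x = 23; −1 → 22 = w.
The latitude characters are unchanged.

IP59wg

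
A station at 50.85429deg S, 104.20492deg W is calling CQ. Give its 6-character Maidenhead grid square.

DD79vd

Add 180° to longitude and 90° to latitude: 75.7951, 39.1457.
Field: 75.7951/20 → 3 → D, 39.1457/10 → 3 → D; chars DD.
Square: 15.7951/2 → 7, 9.1457/1 → 9; chars 79.
Subsquare: 1.7951/0.0833333 → 21 → v, 0.1457/0.0416667 → 3 → d; chars vd.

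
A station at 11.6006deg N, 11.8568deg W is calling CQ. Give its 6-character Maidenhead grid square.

IK41bo

Add 180° to longitude and 90° to latitude: 168.1432, 101.6006.
Field: lon ⌊168.1432/20⌋ = 8 → I; lat ⌊101.6006/10⌋ = 10 → K.
Square: lon ⌊8.1432/2⌋ = 4; lat ⌊1.6006/1⌋ = 1.
Subsquare: lon ⌊0.1432/0.0833333⌋ = 1 → b; lat ⌊0.6006/0.0416667⌋ = 14 → o.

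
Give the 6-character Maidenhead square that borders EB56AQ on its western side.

EB46xq

Longitude subsquare a = 0; −1 → -1, wraps to 23 = x, carry into square.
Longitude square 5; −1 → 4.
The latitude characters are unchanged.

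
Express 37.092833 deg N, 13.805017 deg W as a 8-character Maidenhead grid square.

IM37cc32

Add 180° to longitude and 90° to latitude: 166.19498, 127.09283.
Field (20°×10°, letters A–R): lon ⌊166.19498/20⌋ = 8 → I; lat ⌊127.09283/10⌋ = 12 → M.
Square (2°×1°, digits 0–9): lon ⌊6.19498/2⌋ = 3; lat ⌊7.09283/1⌋ = 7.
Subsquare (5′×2.5′, letters a–x): lon ⌊0.19498/0.0833333⌋ = 2 → c; lat ⌊0.09283/0.0416667⌋ = 2 → c.
Extended square (30″×15″, digits 0–9): lon ⌊0.02832/0.00833333⌋ = 3; lat ⌊0.00950/0.00416667⌋ = 2.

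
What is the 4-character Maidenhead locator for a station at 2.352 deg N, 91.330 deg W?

EJ42

Shift to the Maidenhead origin (180°W, 90°S): lon 88.67, lat 92.35.
Field: 88.67/20 → 4 → E, 92.35/10 → 9 → J; chars EJ.
Square: 8.67/2 → 4, 2.35/1 → 2; chars 42.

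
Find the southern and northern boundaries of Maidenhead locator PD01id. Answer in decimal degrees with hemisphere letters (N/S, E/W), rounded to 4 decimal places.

Field P=15, D=3: +15·20° lon, +3·10° lat → SW at lon 120°, lat -60°.
Square 0, 1: +0·2° lon, +1·1° lat → SW at lon 120°, lat -59°.
Subsquare i=8, d=3: +8·0.0833333° lon, +3·0.0416667° lat → SW at lon 120.667°, lat -58.875°.
Cell spans 0.0833333° lon × 0.0416667° lat.
south 58.8750° S, north 58.8333° S.

58.8750° S, 58.8333° S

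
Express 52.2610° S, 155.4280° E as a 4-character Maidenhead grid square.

Shift to the Maidenhead origin (180°W, 90°S): lon 335.43, lat 37.74.
Field: lon ⌊335.43/20⌋ = 16 → Q; lat ⌊37.74/10⌋ = 3 → D.
Square: lon ⌊15.43/2⌋ = 7; lat ⌊7.74/1⌋ = 7.

QD77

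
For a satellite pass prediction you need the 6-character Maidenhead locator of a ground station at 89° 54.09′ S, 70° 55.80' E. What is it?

MA50lc

Shift to the Maidenhead origin (180°W, 90°S): lon 250.9300, lat 0.0985.
Field: 250.9300/20 → 12 → M, 0.0985/10 → 0 → A; chars MA.
Square: 10.9300/2 → 5, 0.0985/1 → 0; chars 50.
Subsquare: 0.9300/0.0833333 → 11 → l, 0.0985/0.0416667 → 2 → c; chars lc.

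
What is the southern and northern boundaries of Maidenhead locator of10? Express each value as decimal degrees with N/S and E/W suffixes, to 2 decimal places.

40.00° S, 39.00° S

Field O=14, F=5: +14·20° lon, +5·10° lat → SW at lon 100°, lat -40°.
Square 1, 0: +1·2° lon, +0·1° lat → SW at lon 102°, lat -40°.
Cell spans 2° lon × 1° lat.
south 40.00° S, north 39.00° S.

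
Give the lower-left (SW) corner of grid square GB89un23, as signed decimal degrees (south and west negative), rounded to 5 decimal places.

-70.44583, -42.31667

Field G=6, B=1: +6·20° lon, +1·10° lat → SW at lon -60°, lat -80°.
Square 8, 9: +8·2° lon, +9·1° lat → SW at lon -44°, lat -71°.
Subsquare u=20, n=13: +20·0.0833333° lon, +13·0.0416667° lat → SW at lon -42.3333°, lat -70.4583°.
Extended square 2, 3: +2·0.00833333° lon, +3·0.00416667° lat → SW at lon -42.3167°, lat -70.4458°.
latitude -70.44583, longitude -42.31667.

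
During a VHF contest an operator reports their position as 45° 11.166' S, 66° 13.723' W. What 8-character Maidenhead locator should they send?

Add 180° to longitude and 90° to latitude: 113.77128, 44.81390.
Field: lon ⌊113.77128/20⌋ = 5 → F; lat ⌊44.81390/10⌋ = 4 → E.
Square: lon ⌊13.77128/2⌋ = 6; lat ⌊4.81390/1⌋ = 4.
Subsquare: lon ⌊1.77128/0.0833333⌋ = 21 → v; lat ⌊0.81390/0.0416667⌋ = 19 → t.
Extended square: lon ⌊0.02128/0.00833333⌋ = 2; lat ⌊0.02223/0.00416667⌋ = 5.

FE64vt25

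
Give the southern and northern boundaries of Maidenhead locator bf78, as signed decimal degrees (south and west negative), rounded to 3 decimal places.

-32.000, -31.000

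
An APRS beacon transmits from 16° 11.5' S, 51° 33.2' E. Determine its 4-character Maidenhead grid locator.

LH53

Add 180° to longitude and 90° to latitude: 231.55, 73.81.
Field: 231.55/20 → 11 → L, 73.81/10 → 7 → H; chars LH.
Square: 11.55/2 → 5, 3.81/1 → 3; chars 53.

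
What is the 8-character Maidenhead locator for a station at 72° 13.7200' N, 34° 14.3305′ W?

Shift to the Maidenhead origin (180°W, 90°S): lon 145.76116, lat 162.22867.
Field (20°×10°, letters A–R): lon ⌊145.76116/20⌋ = 7 → H; lat ⌊162.22867/10⌋ = 16 → Q.
Square (2°×1°, digits 0–9): lon ⌊5.76116/2⌋ = 2; lat ⌊2.22867/1⌋ = 2.
Subsquare (5′×2.5′, letters a–x): lon ⌊1.76116/0.0833333⌋ = 21 → v; lat ⌊0.22867/0.0416667⌋ = 5 → f.
Extended square (30″×15″, digits 0–9): lon ⌊0.01116/0.00833333⌋ = 1; lat ⌊0.02033/0.00416667⌋ = 4.

HQ22vf14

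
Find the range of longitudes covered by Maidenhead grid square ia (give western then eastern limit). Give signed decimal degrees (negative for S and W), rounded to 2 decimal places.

Field I=8, A=0: +8·20° lon, +0·10° lat → SW at lon -20°, lat -90°.
Cell spans 20° lon × 10° lat.
west -20.00, east 0.00.

-20.00, 0.00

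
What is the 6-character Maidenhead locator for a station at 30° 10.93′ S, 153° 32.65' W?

BF39ft

Add 180° to longitude and 90° to latitude: 26.4558, 59.8178.
Field (20°×10°, letters A–R): 26.4558/20 → 1 → B, 59.8178/10 → 5 → F; chars BF.
Square (2°×1°, digits 0–9): 6.4558/2 → 3, 9.8178/1 → 9; chars 39.
Subsquare (5′×2.5′, letters a–x): 0.4558/0.0833333 → 5 → f, 0.8178/0.0416667 → 19 → t; chars ft.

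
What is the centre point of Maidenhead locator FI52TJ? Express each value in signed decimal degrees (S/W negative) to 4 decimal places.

-7.6042, -68.3750

Field F=5, I=8: +5·20° lon, +8·10° lat → SW at lon -80°, lat -10°.
Square 5, 2: +5·2° lon, +2·1° lat → SW at lon -70°, lat -8°.
Subsquare t=19, j=9: +19·0.0833333° lon, +9·0.0416667° lat → SW at lon -68.4167°, lat -7.625°.
Cell spans 0.0833333° lon × 0.0416667° lat. Centre is SW corner plus half of each.
latitude -7.6042, longitude -68.3750.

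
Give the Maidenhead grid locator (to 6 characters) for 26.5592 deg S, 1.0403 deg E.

Offset from 180°W / 90°S: lon 181.0403°, lat 63.4408°.
Field: 181.0403/20 → 9 → J, 63.4408/10 → 6 → G; chars JG.
Square: 1.0403/2 → 0, 3.4408/1 → 3; chars 03.
Subsquare: 1.0403/0.0833333 → 12 → m, 0.4408/0.0416667 → 10 → k; chars mk.

JG03mk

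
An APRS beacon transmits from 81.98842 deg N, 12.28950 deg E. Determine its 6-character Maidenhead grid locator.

JR61dx

Offset from 180°W / 90°S: lon 192.2895°, lat 171.9884°.
Field (20°×10°, letters A–R): lon ⌊192.2895/20⌋ = 9 → J; lat ⌊171.9884/10⌋ = 17 → R.
Square (2°×1°, digits 0–9): lon ⌊12.2895/2⌋ = 6; lat ⌊1.9884/1⌋ = 1.
Subsquare (5′×2.5′, letters a–x): lon ⌊0.2895/0.0833333⌋ = 3 → d; lat ⌊0.9884/0.0416667⌋ = 23 → x.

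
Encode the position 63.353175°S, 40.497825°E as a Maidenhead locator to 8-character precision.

LC06fp95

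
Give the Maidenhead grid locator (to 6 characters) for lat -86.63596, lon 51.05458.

Shift to the Maidenhead origin (180°W, 90°S): lon 231.0546, lat 3.3640.
Field: 231.0546/20 → 11 → L, 3.3640/10 → 0 → A; chars LA.
Square: 11.0546/2 → 5, 3.3640/1 → 3; chars 53.
Subsquare: 1.0546/0.0833333 → 12 → m, 0.3640/0.0416667 → 8 → i; chars mi.

LA53mi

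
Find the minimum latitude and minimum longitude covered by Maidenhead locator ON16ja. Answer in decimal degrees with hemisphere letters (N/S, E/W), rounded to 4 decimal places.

46.0000° N, 102.7500° E

Field O=14, N=13: +14·20° lon, +13·10° lat → SW at lon 100°, lat 40°.
Square 1, 6: +1·2° lon, +6·1° lat → SW at lon 102°, lat 46°.
Subsquare j=9, a=0: +9·0.0833333° lon, +0·0.0416667° lat → SW at lon 102.75°, lat 46°.
latitude 46.0000° N, longitude 102.7500° E.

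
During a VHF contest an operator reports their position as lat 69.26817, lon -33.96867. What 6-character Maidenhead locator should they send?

Shift to the Maidenhead origin (180°W, 90°S): lon 146.0313, lat 159.2682.
Field: lon ⌊146.0313/20⌋ = 7 → H; lat ⌊159.2682/10⌋ = 15 → P.
Square: lon ⌊6.0313/2⌋ = 3; lat ⌊9.2682/1⌋ = 9.
Subsquare: lon ⌊0.0313/0.0833333⌋ = 0 → a; lat ⌊0.2682/0.0416667⌋ = 6 → g.

HP39ag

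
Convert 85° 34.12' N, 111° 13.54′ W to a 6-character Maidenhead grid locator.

DR45jn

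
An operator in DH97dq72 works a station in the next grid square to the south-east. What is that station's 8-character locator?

Longitude extended square 7; +1 → 8.
Latitude extended square 2; −1 → 1.

DH97dq81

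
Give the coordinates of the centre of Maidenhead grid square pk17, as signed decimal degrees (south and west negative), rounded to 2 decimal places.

Field P=15, K=10: +15·20° lon, +10·10° lat → SW at lon 120°, lat 10°.
Square 1, 7: +1·2° lon, +7·1° lat → SW at lon 122°, lat 17°.
Cell spans 2° lon × 1° lat. Centre is SW corner plus half of each.
latitude 17.50, longitude 123.00.

17.50, 123.00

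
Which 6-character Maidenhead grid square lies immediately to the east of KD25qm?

Longitude subsquare q = 16; +1 → 17 = r.
The latitude characters are unchanged.

KD25rm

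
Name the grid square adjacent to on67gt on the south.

ON67gs

Latitude subsquare t = 19; −1 → 18 = s.
The longitude characters are unchanged.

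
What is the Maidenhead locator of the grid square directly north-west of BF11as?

BF01xt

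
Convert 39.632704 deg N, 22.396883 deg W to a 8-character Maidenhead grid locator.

HM89tp21

Shift to the Maidenhead origin (180°W, 90°S): lon 157.60312, lat 129.63270.
Field: 157.60312/20 → 7 → H, 129.63270/10 → 12 → M; chars HM.
Square: 17.60312/2 → 8, 9.63270/1 → 9; chars 89.
Subsquare: 1.60312/0.0833333 → 19 → t, 0.63270/0.0416667 → 15 → p; chars tp.
Extended square: 0.01978/0.00833333 → 2, 0.00770/0.00416667 → 1; chars 21.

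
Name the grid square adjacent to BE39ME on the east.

Longitude subsquare m = 12; +1 → 13 = n.
The latitude characters are unchanged.

BE39ne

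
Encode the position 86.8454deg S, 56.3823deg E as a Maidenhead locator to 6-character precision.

Offset from 180°W / 90°S: lon 236.3823°, lat 3.1546°.
Field (20°×10°, letters A–R): lon ⌊236.3823/20⌋ = 11 → L; lat ⌊3.1546/10⌋ = 0 → A.
Square (2°×1°, digits 0–9): lon ⌊16.3823/2⌋ = 8; lat ⌊3.1546/1⌋ = 3.
Subsquare (5′×2.5′, letters a–x): lon ⌊0.3823/0.0833333⌋ = 4 → e; lat ⌊0.1546/0.0416667⌋ = 3 → d.

LA83ed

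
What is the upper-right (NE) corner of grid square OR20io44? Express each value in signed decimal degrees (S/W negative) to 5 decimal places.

80.60417, 104.70833

Field O=14, R=17: +14·20° lon, +17·10° lat → SW at lon 100°, lat 80°.
Square 2, 0: +2·2° lon, +0·1° lat → SW at lon 104°, lat 80°.
Subsquare i=8, o=14: +8·0.0833333° lon, +14·0.0416667° lat → SW at lon 104.667°, lat 80.5833°.
Extended square 4, 4: +4·0.00833333° lon, +4·0.00416667° lat → SW at lon 104.7°, lat 80.6°.
Cell spans 0.00833333° lon × 0.00416667° lat. NE corner is SW corner plus one full cell.
latitude 80.60417, longitude 104.70833.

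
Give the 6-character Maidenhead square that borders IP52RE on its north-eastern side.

Longitude subsquare r = 17; +1 → 18 = s.
Latitude subsquare e = 4; +1 → 5 = f.

IP52sf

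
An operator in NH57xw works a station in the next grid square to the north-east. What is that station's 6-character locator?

NH67ax

Longitude subsquare x = 23; +1 → 24, wraps to 0 = a, carry into square.
Longitude square 5; +1 → 6.
Latitude subsquare w = 22; +1 → 23 = x.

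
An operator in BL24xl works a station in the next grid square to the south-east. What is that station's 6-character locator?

BL34ak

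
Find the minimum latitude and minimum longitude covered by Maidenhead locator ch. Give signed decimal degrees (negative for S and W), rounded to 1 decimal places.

Field C=2, H=7: +2·20° lon, +7·10° lat → SW at lon -140°, lat -20°.
latitude -20.0, longitude -140.0.

-20.0, -140.0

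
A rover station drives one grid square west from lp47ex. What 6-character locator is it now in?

Longitude subsquare e = 4; −1 → 3 = d.
The latitude characters are unchanged.

LP47dx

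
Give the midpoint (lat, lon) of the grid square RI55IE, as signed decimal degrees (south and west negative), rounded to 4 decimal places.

Field R=17, I=8: +17·20° lon, +8·10° lat → SW at lon 160°, lat -10°.
Square 5, 5: +5·2° lon, +5·1° lat → SW at lon 170°, lat -5°.
Subsquare i=8, e=4: +8·0.0833333° lon, +4·0.0416667° lat → SW at lon 170.667°, lat -4.83333°.
Cell spans 0.0833333° lon × 0.0416667° lat. Centre is SW corner plus half of each.
latitude -4.8125, longitude 170.7083.

-4.8125, 170.7083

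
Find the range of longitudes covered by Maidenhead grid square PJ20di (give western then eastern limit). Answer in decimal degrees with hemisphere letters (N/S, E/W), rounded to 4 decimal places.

124.2500° E, 124.3333° E

Field P=15, J=9: +15·20° lon, +9·10° lat → SW at lon 120°, lat 0°.
Square 2, 0: +2·2° lon, +0·1° lat → SW at lon 124°, lat 0°.
Subsquare d=3, i=8: +3·0.0833333° lon, +8·0.0416667° lat → SW at lon 124.25°, lat 0.333333°.
Cell spans 0.0833333° lon × 0.0416667° lat.
west 124.2500° E, east 124.3333° E.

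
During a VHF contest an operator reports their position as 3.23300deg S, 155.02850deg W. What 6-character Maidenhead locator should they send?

Offset from 180°W / 90°S: lon 24.9715°, lat 86.7670°.
Field: lon ⌊24.9715/20⌋ = 1 → B; lat ⌊86.7670/10⌋ = 8 → I.
Square: lon ⌊4.9715/2⌋ = 2; lat ⌊6.7670/1⌋ = 6.
Subsquare: lon ⌊0.9715/0.0833333⌋ = 11 → l; lat ⌊0.7670/0.0416667⌋ = 18 → s.

BI26ls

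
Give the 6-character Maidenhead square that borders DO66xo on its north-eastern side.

DO76ap

Longitude subsquare x = 23; +1 → 24, wraps to 0 = a, carry into square.
Longitude square 6; +1 → 7.
Latitude subsquare o = 14; +1 → 15 = p.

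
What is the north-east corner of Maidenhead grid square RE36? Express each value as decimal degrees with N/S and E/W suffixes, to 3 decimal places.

43.000° S, 168.000° E

Field R=17, E=4: +17·20° lon, +4·10° lat → SW at lon 160°, lat -50°.
Square 3, 6: +3·2° lon, +6·1° lat → SW at lon 166°, lat -44°.
Cell spans 2° lon × 1° lat. NE corner is SW corner plus one full cell.
latitude 43.000° S, longitude 168.000° E.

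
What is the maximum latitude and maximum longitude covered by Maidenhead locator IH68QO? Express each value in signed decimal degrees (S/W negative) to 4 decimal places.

-11.3750, -6.5833

Field I=8, H=7: +8·20° lon, +7·10° lat → SW at lon -20°, lat -20°.
Square 6, 8: +6·2° lon, +8·1° lat → SW at lon -8°, lat -12°.
Subsquare q=16, o=14: +16·0.0833333° lon, +14·0.0416667° lat → SW at lon -6.66667°, lat -11.4167°.
Cell spans 0.0833333° lon × 0.0416667° lat. NE corner is SW corner plus one full cell.
latitude -11.3750, longitude -6.5833.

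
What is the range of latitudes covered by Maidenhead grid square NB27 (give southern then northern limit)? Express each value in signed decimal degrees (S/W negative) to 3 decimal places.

Field N=13, B=1: +13·20° lon, +1·10° lat → SW at lon 80°, lat -80°.
Square 2, 7: +2·2° lon, +7·1° lat → SW at lon 84°, lat -73°.
Cell spans 2° lon × 1° lat.
south -73.000, north -72.000.

-73.000, -72.000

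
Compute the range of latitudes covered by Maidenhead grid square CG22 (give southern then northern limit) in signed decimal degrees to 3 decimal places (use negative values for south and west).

Field C=2, G=6: +2·20° lon, +6·10° lat → SW at lon -140°, lat -30°.
Square 2, 2: +2·2° lon, +2·1° lat → SW at lon -136°, lat -28°.
Cell spans 2° lon × 1° lat.
south -28.000, north -27.000.

-28.000, -27.000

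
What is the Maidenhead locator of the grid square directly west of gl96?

GL86

Longitude square 9; −1 → 8.
The latitude characters are unchanged.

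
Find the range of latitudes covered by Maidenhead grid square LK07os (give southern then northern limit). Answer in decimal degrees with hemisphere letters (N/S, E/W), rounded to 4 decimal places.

17.7500° N, 17.7917° N

Field L=11, K=10: +11·20° lon, +10·10° lat → SW at lon 40°, lat 10°.
Square 0, 7: +0·2° lon, +7·1° lat → SW at lon 40°, lat 17°.
Subsquare o=14, s=18: +14·0.0833333° lon, +18·0.0416667° lat → SW at lon 41.1667°, lat 17.75°.
Cell spans 0.0833333° lon × 0.0416667° lat.
south 17.7500° N, north 17.7917° N.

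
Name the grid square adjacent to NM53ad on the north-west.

NM43xe

Longitude subsquare a = 0; −1 → -1, wraps to 23 = x, carry into square.
Longitude square 5; −1 → 4.
Latitude subsquare d = 3; +1 → 4 = e.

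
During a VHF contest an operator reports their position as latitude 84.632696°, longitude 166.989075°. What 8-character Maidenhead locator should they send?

RR34lp81

Add 180° to longitude and 90° to latitude: 346.98908, 174.63270.
Field: 346.98908/20 → 17 → R, 174.63270/10 → 17 → R; chars RR.
Square: 6.98908/2 → 3, 4.63270/1 → 4; chars 34.
Subsquare: 0.98908/0.0833333 → 11 → l, 0.63270/0.0416667 → 15 → p; chars lp.
Extended square: 0.07241/0.00833333 → 8, 0.00770/0.00416667 → 1; chars 81.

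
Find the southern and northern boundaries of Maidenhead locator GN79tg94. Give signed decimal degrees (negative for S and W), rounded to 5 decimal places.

49.26667, 49.27083

Field G=6, N=13: +6·20° lon, +13·10° lat → SW at lon -60°, lat 40°.
Square 7, 9: +7·2° lon, +9·1° lat → SW at lon -46°, lat 49°.
Subsquare t=19, g=6: +19·0.0833333° lon, +6·0.0416667° lat → SW at lon -44.4167°, lat 49.25°.
Extended square 9, 4: +9·0.00833333° lon, +4·0.00416667° lat → SW at lon -44.3417°, lat 49.2667°.
Cell spans 0.00833333° lon × 0.00416667° lat.
south 49.26667, north 49.27083.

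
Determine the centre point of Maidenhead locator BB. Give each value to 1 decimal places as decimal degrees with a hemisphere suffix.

Field B=1, B=1: +1·20° lon, +1·10° lat → SW at lon -160°, lat -80°.
Cell spans 20° lon × 10° lat. Centre is SW corner plus half of each.
latitude 75.0° S, longitude 150.0° W.

75.0° S, 150.0° W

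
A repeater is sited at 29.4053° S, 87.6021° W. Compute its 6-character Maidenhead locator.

EG60eo

Add 180° to longitude and 90° to latitude: 92.3979, 60.5947.
Field: 92.3979/20 → 4 → E, 60.5947/10 → 6 → G; chars EG.
Square: 12.3979/2 → 6, 0.5947/1 → 0; chars 60.
Subsquare: 0.3979/0.0833333 → 4 → e, 0.5947/0.0416667 → 14 → o; chars eo.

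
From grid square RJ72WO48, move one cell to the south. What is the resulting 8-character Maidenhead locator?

Latitude extended square 8; −1 → 7.
The longitude characters are unchanged.

RJ72wo47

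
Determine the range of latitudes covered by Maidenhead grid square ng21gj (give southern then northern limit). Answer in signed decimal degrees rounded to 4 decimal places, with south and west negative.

-28.6250, -28.5833

Field N=13, G=6: +13·20° lon, +6·10° lat → SW at lon 80°, lat -30°.
Square 2, 1: +2·2° lon, +1·1° lat → SW at lon 84°, lat -29°.
Subsquare g=6, j=9: +6·0.0833333° lon, +9·0.0416667° lat → SW at lon 84.5°, lat -28.625°.
Cell spans 0.0833333° lon × 0.0416667° lat.
south -28.6250, north -28.5833.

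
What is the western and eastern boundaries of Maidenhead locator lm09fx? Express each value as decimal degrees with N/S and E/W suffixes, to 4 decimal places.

40.4167° E, 40.5000° E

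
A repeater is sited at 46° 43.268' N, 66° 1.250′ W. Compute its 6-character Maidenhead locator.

FN66xr

Offset from 180°W / 90°S: lon 113.9792°, lat 136.7211°.
Field: lon ⌊113.9792/20⌋ = 5 → F; lat ⌊136.7211/10⌋ = 13 → N.
Square: lon ⌊13.9792/2⌋ = 6; lat ⌊6.7211/1⌋ = 6.
Subsquare: lon ⌊1.9792/0.0833333⌋ = 23 → x; lat ⌊0.7211/0.0416667⌋ = 17 → r.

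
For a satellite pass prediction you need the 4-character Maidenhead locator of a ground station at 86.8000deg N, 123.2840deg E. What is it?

Add 180° to longitude and 90° to latitude: 303.28, 176.80.
Field: 303.28/20 → 15 → P, 176.80/10 → 17 → R; chars PR.
Square: 3.28/2 → 1, 6.80/1 → 6; chars 16.

PR16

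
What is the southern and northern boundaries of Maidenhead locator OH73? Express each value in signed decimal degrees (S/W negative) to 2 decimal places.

-17.00, -16.00

Field O=14, H=7: +14·20° lon, +7·10° lat → SW at lon 100°, lat -20°.
Square 7, 3: +7·2° lon, +3·1° lat → SW at lon 114°, lat -17°.
Cell spans 2° lon × 1° lat.
south -17.00, north -16.00.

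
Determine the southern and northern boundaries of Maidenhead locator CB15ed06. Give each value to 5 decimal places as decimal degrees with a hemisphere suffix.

74.85000° S, 74.84583° S

Field C=2, B=1: +2·20° lon, +1·10° lat → SW at lon -140°, lat -80°.
Square 1, 5: +1·2° lon, +5·1° lat → SW at lon -138°, lat -75°.
Subsquare e=4, d=3: +4·0.0833333° lon, +3·0.0416667° lat → SW at lon -137.667°, lat -74.875°.
Extended square 0, 6: +0·0.00833333° lon, +6·0.00416667° lat → SW at lon -137.667°, lat -74.85°.
Cell spans 0.00833333° lon × 0.00416667° lat.
south 74.85000° S, north 74.84583° S.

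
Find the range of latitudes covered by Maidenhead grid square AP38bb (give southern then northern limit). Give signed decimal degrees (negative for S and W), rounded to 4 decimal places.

68.0417, 68.0833

Field A=0, P=15: +0·20° lon, +15·10° lat → SW at lon -180°, lat 60°.
Square 3, 8: +3·2° lon, +8·1° lat → SW at lon -174°, lat 68°.
Subsquare b=1, b=1: +1·0.0833333° lon, +1·0.0416667° lat → SW at lon -173.917°, lat 68.0417°.
Cell spans 0.0833333° lon × 0.0416667° lat.
south 68.0417, north 68.0833.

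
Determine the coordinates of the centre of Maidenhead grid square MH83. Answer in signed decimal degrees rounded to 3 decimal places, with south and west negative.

Field M=12, H=7: +12·20° lon, +7·10° lat → SW at lon 60°, lat -20°.
Square 8, 3: +8·2° lon, +3·1° lat → SW at lon 76°, lat -17°.
Cell spans 2° lon × 1° lat. Centre is SW corner plus half of each.
latitude -16.500, longitude 77.000.

-16.500, 77.000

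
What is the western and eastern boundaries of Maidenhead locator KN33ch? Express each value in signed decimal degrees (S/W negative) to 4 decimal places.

26.1667, 26.2500

Field K=10, N=13: +10·20° lon, +13·10° lat → SW at lon 20°, lat 40°.
Square 3, 3: +3·2° lon, +3·1° lat → SW at lon 26°, lat 43°.
Subsquare c=2, h=7: +2·0.0833333° lon, +7·0.0416667° lat → SW at lon 26.1667°, lat 43.2917°.
Cell spans 0.0833333° lon × 0.0416667° lat.
west 26.1667, east 26.2500.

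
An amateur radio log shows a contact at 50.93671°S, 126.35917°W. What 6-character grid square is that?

CD69tb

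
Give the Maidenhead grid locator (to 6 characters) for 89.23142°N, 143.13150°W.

Add 180° to longitude and 90° to latitude: 36.8685, 179.2314.
Field: lon ⌊36.8685/20⌋ = 1 → B; lat ⌊179.2314/10⌋ = 17 → R.
Square: lon ⌊16.8685/2⌋ = 8; lat ⌊9.2314/1⌋ = 9.
Subsquare: lon ⌊0.8685/0.0833333⌋ = 10 → k; lat ⌊0.2314/0.0416667⌋ = 5 → f.

BR89kf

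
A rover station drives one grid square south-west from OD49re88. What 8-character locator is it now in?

Longitude extended square 8; −1 → 7.
Latitude extended square 8; −1 → 7.

OD49re77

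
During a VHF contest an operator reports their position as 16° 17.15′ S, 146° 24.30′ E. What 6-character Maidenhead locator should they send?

QH33er

Shift to the Maidenhead origin (180°W, 90°S): lon 326.4050, lat 73.7142.
Field: lon ⌊326.4050/20⌋ = 16 → Q; lat ⌊73.7142/10⌋ = 7 → H.
Square: lon ⌊6.4050/2⌋ = 3; lat ⌊3.7142/1⌋ = 3.
Subsquare: lon ⌊0.4050/0.0833333⌋ = 4 → e; lat ⌊0.7142/0.0416667⌋ = 17 → r.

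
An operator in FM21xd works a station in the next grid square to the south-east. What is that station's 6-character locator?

FM31ac

Longitude subsquare x = 23; +1 → 24, wraps to 0 = a, carry into square.
Longitude square 2; +1 → 3.
Latitude subsquare d = 3; −1 → 2 = c.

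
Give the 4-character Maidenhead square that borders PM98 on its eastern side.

Longitude square 9; +1 → 10, wraps to 0, carry into field.
Longitude field P = 15; +1 → 16 = Q.
The latitude characters are unchanged.

QM08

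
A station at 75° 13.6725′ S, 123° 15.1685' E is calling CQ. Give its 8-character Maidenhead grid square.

PB14ps05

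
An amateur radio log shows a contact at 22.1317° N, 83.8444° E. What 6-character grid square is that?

NL12wd

Shift to the Maidenhead origin (180°W, 90°S): lon 263.8444, lat 112.1317.
Field: lon ⌊263.8444/20⌋ = 13 → N; lat ⌊112.1317/10⌋ = 11 → L.
Square: lon ⌊3.8444/2⌋ = 1; lat ⌊2.1317/1⌋ = 2.
Subsquare: lon ⌊1.8444/0.0833333⌋ = 22 → w; lat ⌊0.1317/0.0416667⌋ = 3 → d.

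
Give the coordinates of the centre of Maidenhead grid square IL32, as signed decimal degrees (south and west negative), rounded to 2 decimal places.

22.50, -13.00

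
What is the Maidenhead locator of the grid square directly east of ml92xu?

Longitude subsquare x = 23; +1 → 24, wraps to 0 = a, carry into square.
Longitude square 9; +1 → 10, wraps to 0, carry into field.
Longitude field M = 12; +1 → 13 = N.
The latitude characters are unchanged.

NL02au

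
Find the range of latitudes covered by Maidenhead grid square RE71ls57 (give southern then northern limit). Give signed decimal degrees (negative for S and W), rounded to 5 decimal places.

Field R=17, E=4: +17·20° lon, +4·10° lat → SW at lon 160°, lat -50°.
Square 7, 1: +7·2° lon, +1·1° lat → SW at lon 174°, lat -49°.
Subsquare l=11, s=18: +11·0.0833333° lon, +18·0.0416667° lat → SW at lon 174.917°, lat -48.25°.
Extended square 5, 7: +5·0.00833333° lon, +7·0.00416667° lat → SW at lon 174.958°, lat -48.2208°.
Cell spans 0.00833333° lon × 0.00416667° lat.
south -48.22083, north -48.21667.

-48.22083, -48.21667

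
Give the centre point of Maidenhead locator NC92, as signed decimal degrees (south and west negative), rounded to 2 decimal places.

Field N=13, C=2: +13·20° lon, +2·10° lat → SW at lon 80°, lat -70°.
Square 9, 2: +9·2° lon, +2·1° lat → SW at lon 98°, lat -68°.
Cell spans 2° lon × 1° lat. Centre is SW corner plus half of each.
latitude -67.50, longitude 99.00.

-67.50, 99.00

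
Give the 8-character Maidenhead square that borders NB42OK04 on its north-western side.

NB42nk95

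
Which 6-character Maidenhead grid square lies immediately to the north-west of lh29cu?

Longitude subsquare c = 2; −1 → 1 = b.
Latitude subsquare u = 20; +1 → 21 = v.

LH29bv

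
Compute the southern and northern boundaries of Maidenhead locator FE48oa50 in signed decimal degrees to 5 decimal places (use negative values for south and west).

-42.00000, -41.99583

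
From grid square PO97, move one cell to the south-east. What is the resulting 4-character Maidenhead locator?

QO06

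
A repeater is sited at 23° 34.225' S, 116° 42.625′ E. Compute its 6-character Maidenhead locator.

Shift to the Maidenhead origin (180°W, 90°S): lon 296.7104, lat 66.4296.
Field: 296.7104/20 → 14 → O, 66.4296/10 → 6 → G; chars OG.
Square: 16.7104/2 → 8, 6.4296/1 → 6; chars 86.
Subsquare: 0.7104/0.0833333 → 8 → i, 0.4296/0.0416667 → 10 → k; chars ik.

OG86ik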